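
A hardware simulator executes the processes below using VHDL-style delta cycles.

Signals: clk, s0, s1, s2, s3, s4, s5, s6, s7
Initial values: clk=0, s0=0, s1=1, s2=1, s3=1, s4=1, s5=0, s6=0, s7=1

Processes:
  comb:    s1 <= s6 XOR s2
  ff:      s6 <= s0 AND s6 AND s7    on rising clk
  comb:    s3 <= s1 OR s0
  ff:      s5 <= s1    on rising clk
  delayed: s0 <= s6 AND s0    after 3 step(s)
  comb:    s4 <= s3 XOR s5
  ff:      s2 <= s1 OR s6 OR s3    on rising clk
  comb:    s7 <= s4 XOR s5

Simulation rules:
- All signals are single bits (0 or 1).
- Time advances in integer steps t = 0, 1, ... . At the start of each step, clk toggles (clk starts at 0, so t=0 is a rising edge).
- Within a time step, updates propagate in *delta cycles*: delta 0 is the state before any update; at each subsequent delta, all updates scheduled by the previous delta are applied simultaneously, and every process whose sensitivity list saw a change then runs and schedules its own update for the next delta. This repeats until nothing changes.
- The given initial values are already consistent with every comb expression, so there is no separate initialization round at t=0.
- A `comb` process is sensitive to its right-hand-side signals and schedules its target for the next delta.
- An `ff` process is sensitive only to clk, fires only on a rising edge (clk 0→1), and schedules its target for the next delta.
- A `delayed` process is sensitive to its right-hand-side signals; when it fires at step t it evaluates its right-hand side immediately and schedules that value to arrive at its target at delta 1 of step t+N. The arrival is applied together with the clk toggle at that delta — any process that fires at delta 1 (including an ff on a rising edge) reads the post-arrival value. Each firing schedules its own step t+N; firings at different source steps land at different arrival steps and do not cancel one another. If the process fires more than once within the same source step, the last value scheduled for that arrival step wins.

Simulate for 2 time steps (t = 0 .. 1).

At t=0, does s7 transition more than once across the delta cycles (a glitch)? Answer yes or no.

[bits: s5,s7,s3,clk,s1,s0,s6,s2,s4]
t=0: Δ0=011010011 Δ1=011110011 Δ2=111110011 Δ3=101110010 Δ4=111110010 | 4Δ
t=1: Δ0=111110010 Δ1=111010010 | 1Δ

yes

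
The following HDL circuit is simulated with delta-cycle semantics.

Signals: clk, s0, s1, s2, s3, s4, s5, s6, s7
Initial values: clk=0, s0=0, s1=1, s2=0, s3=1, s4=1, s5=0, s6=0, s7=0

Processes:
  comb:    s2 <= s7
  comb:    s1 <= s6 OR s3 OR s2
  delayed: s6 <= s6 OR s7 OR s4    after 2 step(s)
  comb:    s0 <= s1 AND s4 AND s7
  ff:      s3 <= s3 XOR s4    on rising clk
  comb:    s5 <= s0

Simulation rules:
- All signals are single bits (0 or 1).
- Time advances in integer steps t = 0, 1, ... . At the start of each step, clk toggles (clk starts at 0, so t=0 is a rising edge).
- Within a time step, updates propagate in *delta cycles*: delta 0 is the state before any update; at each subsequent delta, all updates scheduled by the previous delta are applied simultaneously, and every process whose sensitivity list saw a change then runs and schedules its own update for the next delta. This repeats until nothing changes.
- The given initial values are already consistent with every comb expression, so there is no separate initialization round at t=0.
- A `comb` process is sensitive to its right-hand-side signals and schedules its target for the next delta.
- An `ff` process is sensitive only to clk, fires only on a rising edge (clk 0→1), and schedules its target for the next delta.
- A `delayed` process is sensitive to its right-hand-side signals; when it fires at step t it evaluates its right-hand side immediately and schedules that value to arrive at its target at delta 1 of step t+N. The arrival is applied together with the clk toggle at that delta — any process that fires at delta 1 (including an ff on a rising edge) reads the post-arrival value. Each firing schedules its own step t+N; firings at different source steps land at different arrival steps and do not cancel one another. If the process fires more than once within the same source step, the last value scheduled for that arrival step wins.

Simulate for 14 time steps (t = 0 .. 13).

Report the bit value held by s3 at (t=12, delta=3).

0

t=0 Δ0: s4=1 s5=0 s6=0 s3=1 clk=0 s1=1 s0=0 s2=0 s7=0
  Δ1: clk:0→1
  Δ2: s3:1→0
  Δ3: s1:1→0
  (3Δ to stable)
t=1 Δ0: s4=1 s5=0 s6=0 s3=0 clk=1 s1=0 s0=0 s2=0 s7=0
  Δ1: clk:1→0
  (1Δ to stable)
t=2 Δ0: s4=1 s5=0 s6=0 s3=0 clk=0 s1=0 s0=0 s2=0 s7=0
  Δ1: clk:0→1
  Δ2: s3:0→1
  Δ3: s1:0→1
  (3Δ to stable)
t=3 Δ0: s4=1 s5=0 s6=0 s3=1 clk=1 s1=1 s0=0 s2=0 s7=0
  Δ1: clk:1→0
  (1Δ to stable)
t=4 Δ0: s4=1 s5=0 s6=0 s3=1 clk=0 s1=1 s0=0 s2=0 s7=0
  Δ1: clk:0→1
  Δ2: s3:1→0
  Δ3: s1:1→0
  (3Δ to stable)
t=5 Δ0: s4=1 s5=0 s6=0 s3=0 clk=1 s1=0 s0=0 s2=0 s7=0
  Δ1: clk:1→0
  (1Δ to stable)
t=6 Δ0: s4=1 s5=0 s6=0 s3=0 clk=0 s1=0 s0=0 s2=0 s7=0
  Δ1: clk:0→1
  Δ2: s3:0→1
  Δ3: s1:0→1
  (3Δ to stable)
t=7 Δ0: s4=1 s5=0 s6=0 s3=1 clk=1 s1=1 s0=0 s2=0 s7=0
  Δ1: clk:1→0
  (1Δ to stable)
t=8 Δ0: s4=1 s5=0 s6=0 s3=1 clk=0 s1=1 s0=0 s2=0 s7=0
  Δ1: clk:0→1
  Δ2: s3:1→0
  Δ3: s1:1→0
  (3Δ to stable)
t=9 Δ0: s4=1 s5=0 s6=0 s3=0 clk=1 s1=0 s0=0 s2=0 s7=0
  Δ1: clk:1→0
  (1Δ to stable)
t=10 Δ0: s4=1 s5=0 s6=0 s3=0 clk=0 s1=0 s0=0 s2=0 s7=0
  Δ1: clk:0→1
  Δ2: s3:0→1
  Δ3: s1:0→1
  (3Δ to stable)
t=11 Δ0: s4=1 s5=0 s6=0 s3=1 clk=1 s1=1 s0=0 s2=0 s7=0
  Δ1: clk:1→0
  (1Δ to stable)
t=12 Δ0: s4=1 s5=0 s6=0 s3=1 clk=0 s1=1 s0=0 s2=0 s7=0
  Δ1: clk:0→1
  Δ2: s3:1→0
  Δ3: s1:1→0
  (3Δ to stable)
t=13 Δ0: s4=1 s5=0 s6=0 s3=0 clk=1 s1=0 s0=0 s2=0 s7=0
  Δ1: clk:1→0
  (1Δ to stable)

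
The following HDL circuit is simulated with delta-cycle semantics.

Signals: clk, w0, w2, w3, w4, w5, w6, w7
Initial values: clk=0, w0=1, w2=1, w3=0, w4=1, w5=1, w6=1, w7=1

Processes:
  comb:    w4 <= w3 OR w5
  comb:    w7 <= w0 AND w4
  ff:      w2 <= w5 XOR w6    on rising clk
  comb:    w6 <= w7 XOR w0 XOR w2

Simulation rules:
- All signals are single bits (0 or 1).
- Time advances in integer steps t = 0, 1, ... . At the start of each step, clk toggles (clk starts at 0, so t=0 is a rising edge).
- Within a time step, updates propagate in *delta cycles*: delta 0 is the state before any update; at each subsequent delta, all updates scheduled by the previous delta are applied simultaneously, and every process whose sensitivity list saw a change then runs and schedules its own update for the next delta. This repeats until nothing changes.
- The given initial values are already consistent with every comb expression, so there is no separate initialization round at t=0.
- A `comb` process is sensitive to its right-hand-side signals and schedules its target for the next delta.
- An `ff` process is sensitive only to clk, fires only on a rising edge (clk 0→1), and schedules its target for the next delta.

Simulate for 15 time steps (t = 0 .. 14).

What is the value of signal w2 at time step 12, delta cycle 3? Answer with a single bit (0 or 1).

0

[bits: w2,w3,clk,w6,w4,w0,w5,w7]
t=0: Δ0=10011111 Δ1=10111111 Δ2=00111111 Δ3=00101111 | 3Δ
t=1: Δ0=00101111 Δ1=00001111 | 1Δ
t=2: Δ0=00001111 Δ1=00101111 Δ2=10101111 Δ3=10111111 | 3Δ
t=3: Δ0=10111111 Δ1=10011111 | 1Δ
t=4: Δ0=10011111 Δ1=10111111 Δ2=00111111 Δ3=00101111 | 3Δ
t=5: Δ0=00101111 Δ1=00001111 | 1Δ
t=6: Δ0=00001111 Δ1=00101111 Δ2=10101111 Δ3=10111111 | 3Δ
t=7: Δ0=10111111 Δ1=10011111 | 1Δ
t=8: Δ0=10011111 Δ1=10111111 Δ2=00111111 Δ3=00101111 | 3Δ
t=9: Δ0=00101111 Δ1=00001111 | 1Δ
t=10: Δ0=00001111 Δ1=00101111 Δ2=10101111 Δ3=10111111 | 3Δ
t=11: Δ0=10111111 Δ1=10011111 | 1Δ
t=12: Δ0=10011111 Δ1=10111111 Δ2=00111111 Δ3=00101111 | 3Δ
t=13: Δ0=00101111 Δ1=00001111 | 1Δ
t=14: Δ0=00001111 Δ1=00101111 Δ2=10101111 Δ3=10111111 | 3Δ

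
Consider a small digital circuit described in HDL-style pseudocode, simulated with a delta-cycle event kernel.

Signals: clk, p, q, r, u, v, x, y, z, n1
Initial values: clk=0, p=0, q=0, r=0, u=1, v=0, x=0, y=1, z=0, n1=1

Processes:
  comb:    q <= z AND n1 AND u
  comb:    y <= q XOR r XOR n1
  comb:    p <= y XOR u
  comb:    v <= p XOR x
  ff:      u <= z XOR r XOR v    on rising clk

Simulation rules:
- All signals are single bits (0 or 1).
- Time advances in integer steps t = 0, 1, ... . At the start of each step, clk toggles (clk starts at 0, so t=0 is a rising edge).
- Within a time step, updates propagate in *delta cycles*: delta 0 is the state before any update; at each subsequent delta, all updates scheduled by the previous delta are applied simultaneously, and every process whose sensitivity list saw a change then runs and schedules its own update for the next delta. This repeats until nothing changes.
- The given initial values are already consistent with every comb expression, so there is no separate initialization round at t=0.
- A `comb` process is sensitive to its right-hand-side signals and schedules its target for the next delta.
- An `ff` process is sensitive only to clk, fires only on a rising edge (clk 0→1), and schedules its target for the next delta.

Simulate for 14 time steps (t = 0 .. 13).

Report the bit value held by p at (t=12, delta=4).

t0.Δ0 q=0 n1=1 y=1 z=0 v=0 r=0 x=0 u=1 p=0 clk=0
t0.Δ1 q=0 n1=1 y=1 z=0 v=0 r=0 x=0 u=1 p=0 clk=1
t0.Δ2 q=0 n1=1 y=1 z=0 v=0 r=0 x=0 u=0 p=0 clk=1
t0.Δ3 q=0 n1=1 y=1 z=0 v=0 r=0 x=0 u=0 p=1 clk=1
t0.Δ4 q=0 n1=1 y=1 z=0 v=1 r=0 x=0 u=0 p=1 clk=1
t1.Δ0 q=0 n1=1 y=1 z=0 v=1 r=0 x=0 u=0 p=1 clk=1
t1.Δ1 q=0 n1=1 y=1 z=0 v=1 r=0 x=0 u=0 p=1 clk=0
t2.Δ0 q=0 n1=1 y=1 z=0 v=1 r=0 x=0 u=0 p=1 clk=0
t2.Δ1 q=0 n1=1 y=1 z=0 v=1 r=0 x=0 u=0 p=1 clk=1
t2.Δ2 q=0 n1=1 y=1 z=0 v=1 r=0 x=0 u=1 p=1 clk=1
t2.Δ3 q=0 n1=1 y=1 z=0 v=1 r=0 x=0 u=1 p=0 clk=1
t2.Δ4 q=0 n1=1 y=1 z=0 v=0 r=0 x=0 u=1 p=0 clk=1
t3.Δ0 q=0 n1=1 y=1 z=0 v=0 r=0 x=0 u=1 p=0 clk=1
t3.Δ1 q=0 n1=1 y=1 z=0 v=0 r=0 x=0 u=1 p=0 clk=0
t4.Δ0 q=0 n1=1 y=1 z=0 v=0 r=0 x=0 u=1 p=0 clk=0
t4.Δ1 q=0 n1=1 y=1 z=0 v=0 r=0 x=0 u=1 p=0 clk=1
t4.Δ2 q=0 n1=1 y=1 z=0 v=0 r=0 x=0 u=0 p=0 clk=1
t4.Δ3 q=0 n1=1 y=1 z=0 v=0 r=0 x=0 u=0 p=1 clk=1
t4.Δ4 q=0 n1=1 y=1 z=0 v=1 r=0 x=0 u=0 p=1 clk=1
t5.Δ0 q=0 n1=1 y=1 z=0 v=1 r=0 x=0 u=0 p=1 clk=1
t5.Δ1 q=0 n1=1 y=1 z=0 v=1 r=0 x=0 u=0 p=1 clk=0
t6.Δ0 q=0 n1=1 y=1 z=0 v=1 r=0 x=0 u=0 p=1 clk=0
t6.Δ1 q=0 n1=1 y=1 z=0 v=1 r=0 x=0 u=0 p=1 clk=1
t6.Δ2 q=0 n1=1 y=1 z=0 v=1 r=0 x=0 u=1 p=1 clk=1
t6.Δ3 q=0 n1=1 y=1 z=0 v=1 r=0 x=0 u=1 p=0 clk=1
t6.Δ4 q=0 n1=1 y=1 z=0 v=0 r=0 x=0 u=1 p=0 clk=1
t7.Δ0 q=0 n1=1 y=1 z=0 v=0 r=0 x=0 u=1 p=0 clk=1
t7.Δ1 q=0 n1=1 y=1 z=0 v=0 r=0 x=0 u=1 p=0 clk=0
t8.Δ0 q=0 n1=1 y=1 z=0 v=0 r=0 x=0 u=1 p=0 clk=0
t8.Δ1 q=0 n1=1 y=1 z=0 v=0 r=0 x=0 u=1 p=0 clk=1
t8.Δ2 q=0 n1=1 y=1 z=0 v=0 r=0 x=0 u=0 p=0 clk=1
t8.Δ3 q=0 n1=1 y=1 z=0 v=0 r=0 x=0 u=0 p=1 clk=1
t8.Δ4 q=0 n1=1 y=1 z=0 v=1 r=0 x=0 u=0 p=1 clk=1
t9.Δ0 q=0 n1=1 y=1 z=0 v=1 r=0 x=0 u=0 p=1 clk=1
t9.Δ1 q=0 n1=1 y=1 z=0 v=1 r=0 x=0 u=0 p=1 clk=0
t10.Δ0 q=0 n1=1 y=1 z=0 v=1 r=0 x=0 u=0 p=1 clk=0
t10.Δ1 q=0 n1=1 y=1 z=0 v=1 r=0 x=0 u=0 p=1 clk=1
t10.Δ2 q=0 n1=1 y=1 z=0 v=1 r=0 x=0 u=1 p=1 clk=1
t10.Δ3 q=0 n1=1 y=1 z=0 v=1 r=0 x=0 u=1 p=0 clk=1
t10.Δ4 q=0 n1=1 y=1 z=0 v=0 r=0 x=0 u=1 p=0 clk=1
t11.Δ0 q=0 n1=1 y=1 z=0 v=0 r=0 x=0 u=1 p=0 clk=1
t11.Δ1 q=0 n1=1 y=1 z=0 v=0 r=0 x=0 u=1 p=0 clk=0
t12.Δ0 q=0 n1=1 y=1 z=0 v=0 r=0 x=0 u=1 p=0 clk=0
t12.Δ1 q=0 n1=1 y=1 z=0 v=0 r=0 x=0 u=1 p=0 clk=1
t12.Δ2 q=0 n1=1 y=1 z=0 v=0 r=0 x=0 u=0 p=0 clk=1
t12.Δ3 q=0 n1=1 y=1 z=0 v=0 r=0 x=0 u=0 p=1 clk=1
t12.Δ4 q=0 n1=1 y=1 z=0 v=1 r=0 x=0 u=0 p=1 clk=1
t13.Δ0 q=0 n1=1 y=1 z=0 v=1 r=0 x=0 u=0 p=1 clk=1
t13.Δ1 q=0 n1=1 y=1 z=0 v=1 r=0 x=0 u=0 p=1 clk=0

1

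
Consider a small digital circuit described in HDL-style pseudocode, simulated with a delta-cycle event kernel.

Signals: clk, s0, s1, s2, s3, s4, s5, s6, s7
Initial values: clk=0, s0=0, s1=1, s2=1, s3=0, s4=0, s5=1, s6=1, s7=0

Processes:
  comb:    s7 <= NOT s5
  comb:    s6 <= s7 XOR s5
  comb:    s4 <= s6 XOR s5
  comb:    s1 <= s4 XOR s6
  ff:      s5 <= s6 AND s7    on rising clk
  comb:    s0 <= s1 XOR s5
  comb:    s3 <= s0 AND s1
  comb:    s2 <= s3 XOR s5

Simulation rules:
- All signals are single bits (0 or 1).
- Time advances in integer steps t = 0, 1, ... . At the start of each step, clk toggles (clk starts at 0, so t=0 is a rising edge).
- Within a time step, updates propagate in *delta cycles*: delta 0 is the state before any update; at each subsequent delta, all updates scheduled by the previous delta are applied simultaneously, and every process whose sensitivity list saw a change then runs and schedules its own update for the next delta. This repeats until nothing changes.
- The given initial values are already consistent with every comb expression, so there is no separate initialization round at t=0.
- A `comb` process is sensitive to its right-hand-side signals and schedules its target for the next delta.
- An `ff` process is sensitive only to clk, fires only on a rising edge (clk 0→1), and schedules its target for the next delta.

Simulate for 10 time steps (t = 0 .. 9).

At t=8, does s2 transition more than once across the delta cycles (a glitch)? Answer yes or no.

yes

[bits: s6,s1,s7,s3,s2,s0,s5,clk,s4]
t=0: Δ0=110010100 Δ1=110010110 Δ2=110010010 Δ3=011001011 Δ4=111101010 Δ5=111111011 Δ6=101111011 Δ7=101010011 Δ8=101000011 | 8Δ
t=1: Δ0=101000011 Δ1=101000001 | 1Δ
t=2: Δ0=101000001 Δ1=101000011 Δ2=101000111 Δ3=000011110 Δ4=100011111 Δ5=100011110 Δ6=110011110 Δ7=110110110 Δ8=110000110 Δ9=110010110 | 9Δ
t=3: Δ0=110010110 Δ1=110010100 | 1Δ
t=4: Δ0=110010100 Δ1=110010110 Δ2=110010010 Δ3=011001011 Δ4=111101010 Δ5=111111011 Δ6=101111011 Δ7=101010011 Δ8=101000011 | 8Δ
t=5: Δ0=101000011 Δ1=101000001 | 1Δ
t=6: Δ0=101000001 Δ1=101000011 Δ2=101000111 Δ3=000011110 Δ4=100011111 Δ5=100011110 Δ6=110011110 Δ7=110110110 Δ8=110000110 Δ9=110010110 | 9Δ
t=7: Δ0=110010110 Δ1=110010100 | 1Δ
t=8: Δ0=110010100 Δ1=110010110 Δ2=110010010 Δ3=011001011 Δ4=111101010 Δ5=111111011 Δ6=101111011 Δ7=101010011 Δ8=101000011 | 8Δ
t=9: Δ0=101000011 Δ1=101000001 | 1Δ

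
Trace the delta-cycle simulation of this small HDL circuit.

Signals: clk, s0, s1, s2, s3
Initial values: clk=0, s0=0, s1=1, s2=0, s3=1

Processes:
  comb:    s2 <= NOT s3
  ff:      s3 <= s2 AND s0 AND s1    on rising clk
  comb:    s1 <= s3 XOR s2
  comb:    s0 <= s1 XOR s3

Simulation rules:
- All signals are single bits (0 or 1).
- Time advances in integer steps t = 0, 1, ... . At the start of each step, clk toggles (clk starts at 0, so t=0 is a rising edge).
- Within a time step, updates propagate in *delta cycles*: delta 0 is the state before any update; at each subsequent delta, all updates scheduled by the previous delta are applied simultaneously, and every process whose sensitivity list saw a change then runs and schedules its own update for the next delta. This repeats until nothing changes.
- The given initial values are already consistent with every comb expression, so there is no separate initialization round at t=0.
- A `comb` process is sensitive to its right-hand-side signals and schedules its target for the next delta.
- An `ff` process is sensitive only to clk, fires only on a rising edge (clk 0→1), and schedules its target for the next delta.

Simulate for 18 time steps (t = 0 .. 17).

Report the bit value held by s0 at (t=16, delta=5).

1

[bits: s1,s3,clk,s0,s2]
t=0: Δ0=11000 Δ1=11100 Δ2=10100 Δ3=00111 Δ4=10101 Δ5=10111 | 5Δ
t=1: Δ0=10111 Δ1=10011 | 1Δ
t=2: Δ0=10011 Δ1=10111 Δ2=11111 Δ3=01100 Δ4=11110 Δ5=11100 | 5Δ
t=3: Δ0=11100 Δ1=11000 | 1Δ
t=4: Δ0=11000 Δ1=11100 Δ2=10100 Δ3=00111 Δ4=10101 Δ5=10111 | 5Δ
t=5: Δ0=10111 Δ1=10011 | 1Δ
t=6: Δ0=10011 Δ1=10111 Δ2=11111 Δ3=01100 Δ4=11110 Δ5=11100 | 5Δ
t=7: Δ0=11100 Δ1=11000 | 1Δ
t=8: Δ0=11000 Δ1=11100 Δ2=10100 Δ3=00111 Δ4=10101 Δ5=10111 | 5Δ
t=9: Δ0=10111 Δ1=10011 | 1Δ
t=10: Δ0=10011 Δ1=10111 Δ2=11111 Δ3=01100 Δ4=11110 Δ5=11100 | 5Δ
t=11: Δ0=11100 Δ1=11000 | 1Δ
t=12: Δ0=11000 Δ1=11100 Δ2=10100 Δ3=00111 Δ4=10101 Δ5=10111 | 5Δ
t=13: Δ0=10111 Δ1=10011 | 1Δ
t=14: Δ0=10011 Δ1=10111 Δ2=11111 Δ3=01100 Δ4=11110 Δ5=11100 | 5Δ
t=15: Δ0=11100 Δ1=11000 | 1Δ
t=16: Δ0=11000 Δ1=11100 Δ2=10100 Δ3=00111 Δ4=10101 Δ5=10111 | 5Δ
t=17: Δ0=10111 Δ1=10011 | 1Δ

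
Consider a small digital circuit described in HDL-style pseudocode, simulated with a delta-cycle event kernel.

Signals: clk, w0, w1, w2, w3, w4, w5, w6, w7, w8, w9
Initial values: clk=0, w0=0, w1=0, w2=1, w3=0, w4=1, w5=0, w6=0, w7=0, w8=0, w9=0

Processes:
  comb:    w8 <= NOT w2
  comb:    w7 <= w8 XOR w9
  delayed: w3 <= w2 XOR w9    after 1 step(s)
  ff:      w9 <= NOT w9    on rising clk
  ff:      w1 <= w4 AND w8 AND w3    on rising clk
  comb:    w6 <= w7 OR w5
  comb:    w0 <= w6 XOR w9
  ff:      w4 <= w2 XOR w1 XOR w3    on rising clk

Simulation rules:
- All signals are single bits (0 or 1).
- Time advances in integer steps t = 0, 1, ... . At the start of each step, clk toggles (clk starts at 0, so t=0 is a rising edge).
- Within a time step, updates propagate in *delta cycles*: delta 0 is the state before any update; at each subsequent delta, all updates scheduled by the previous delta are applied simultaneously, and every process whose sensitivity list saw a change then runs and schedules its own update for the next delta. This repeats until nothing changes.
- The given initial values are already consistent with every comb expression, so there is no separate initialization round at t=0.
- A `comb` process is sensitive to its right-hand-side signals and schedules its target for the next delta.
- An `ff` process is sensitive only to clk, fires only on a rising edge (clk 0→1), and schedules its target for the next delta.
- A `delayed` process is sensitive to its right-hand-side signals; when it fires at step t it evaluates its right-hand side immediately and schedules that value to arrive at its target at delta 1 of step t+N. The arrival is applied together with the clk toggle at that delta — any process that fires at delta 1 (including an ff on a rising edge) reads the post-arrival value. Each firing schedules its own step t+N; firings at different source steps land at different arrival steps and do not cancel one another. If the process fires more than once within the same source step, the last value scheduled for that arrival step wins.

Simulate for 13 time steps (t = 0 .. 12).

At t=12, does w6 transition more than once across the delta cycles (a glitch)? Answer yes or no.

[bits: w1,w3,w9,w0,w6,w8,w7,w5,clk,w4,w2]
t=0: Δ0=00000000011 Δ1=00000000111 Δ2=00100000111 Δ3=00110010111 Δ4=00111010111 Δ5=00101010111 | 5Δ
t=1: Δ0=00101010111 Δ1=00101010011 | 1Δ
t=2: Δ0=00101010011 Δ1=00101010111 Δ2=00001010111 Δ3=00011000111 Δ4=00010000111 Δ5=00000000111 | 5Δ
t=3: Δ0=00000000111 Δ1=01000000011 | 1Δ
t=4: Δ0=01000000011 Δ1=01000000111 Δ2=01100000101 Δ3=01110010101 Δ4=01111010101 Δ5=01101010101 | 5Δ
t=5: Δ0=01101010101 Δ1=00101010001 | 1Δ
t=6: Δ0=00101010001 Δ1=00101010101 Δ2=00001010111 Δ3=00011000111 Δ4=00010000111 Δ5=00000000111 | 5Δ
t=7: Δ0=00000000111 Δ1=01000000011 | 1Δ
t=8: Δ0=01000000011 Δ1=01000000111 Δ2=01100000101 Δ3=01110010101 Δ4=01111010101 Δ5=01101010101 | 5Δ
t=9: Δ0=01101010101 Δ1=00101010001 | 1Δ
t=10: Δ0=00101010001 Δ1=00101010101 Δ2=00001010111 Δ3=00011000111 Δ4=00010000111 Δ5=00000000111 | 5Δ
t=11: Δ0=00000000111 Δ1=01000000011 | 1Δ
t=12: Δ0=01000000011 Δ1=01000000111 Δ2=01100000101 Δ3=01110010101 Δ4=01111010101 Δ5=01101010101 | 5Δ

no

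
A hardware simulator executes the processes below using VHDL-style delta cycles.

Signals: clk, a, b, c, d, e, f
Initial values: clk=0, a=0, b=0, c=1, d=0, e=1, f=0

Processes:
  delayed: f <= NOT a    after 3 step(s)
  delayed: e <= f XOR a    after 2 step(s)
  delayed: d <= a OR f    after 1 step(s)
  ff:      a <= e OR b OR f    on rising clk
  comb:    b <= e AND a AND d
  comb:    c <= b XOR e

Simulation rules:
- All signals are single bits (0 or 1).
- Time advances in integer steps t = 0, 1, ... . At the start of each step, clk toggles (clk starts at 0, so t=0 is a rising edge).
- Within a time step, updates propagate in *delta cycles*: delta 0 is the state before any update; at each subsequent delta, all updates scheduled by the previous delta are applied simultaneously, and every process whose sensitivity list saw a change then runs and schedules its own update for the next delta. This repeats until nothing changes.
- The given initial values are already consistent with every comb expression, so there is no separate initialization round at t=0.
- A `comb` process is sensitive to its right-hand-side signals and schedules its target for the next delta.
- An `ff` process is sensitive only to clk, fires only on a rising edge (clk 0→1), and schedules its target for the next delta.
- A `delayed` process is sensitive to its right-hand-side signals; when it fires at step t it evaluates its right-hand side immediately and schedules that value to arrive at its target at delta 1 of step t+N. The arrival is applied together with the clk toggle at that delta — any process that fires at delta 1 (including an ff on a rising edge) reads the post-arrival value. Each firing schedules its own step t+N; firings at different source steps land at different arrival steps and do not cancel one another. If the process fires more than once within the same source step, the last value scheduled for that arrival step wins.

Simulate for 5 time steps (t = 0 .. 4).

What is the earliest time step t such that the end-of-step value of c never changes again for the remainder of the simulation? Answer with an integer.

1

t0.Δ0 clk=0 b=0 a=0 e=1 f=0 c=1 d=0
t0.Δ1 clk=1 b=0 a=0 e=1 f=0 c=1 d=0
t0.Δ2 clk=1 b=0 a=1 e=1 f=0 c=1 d=0
t1.Δ0 clk=1 b=0 a=1 e=1 f=0 c=1 d=0
t1.Δ1 clk=0 b=0 a=1 e=1 f=0 c=1 d=1
t1.Δ2 clk=0 b=1 a=1 e=1 f=0 c=1 d=1
t1.Δ3 clk=0 b=1 a=1 e=1 f=0 c=0 d=1
t2.Δ0 clk=0 b=1 a=1 e=1 f=0 c=0 d=1
t2.Δ1 clk=1 b=1 a=1 e=1 f=0 c=0 d=1
t3.Δ0 clk=1 b=1 a=1 e=1 f=0 c=0 d=1
t3.Δ1 clk=0 b=1 a=1 e=1 f=0 c=0 d=1
t4.Δ0 clk=0 b=1 a=1 e=1 f=0 c=0 d=1
t4.Δ1 clk=1 b=1 a=1 e=1 f=0 c=0 d=1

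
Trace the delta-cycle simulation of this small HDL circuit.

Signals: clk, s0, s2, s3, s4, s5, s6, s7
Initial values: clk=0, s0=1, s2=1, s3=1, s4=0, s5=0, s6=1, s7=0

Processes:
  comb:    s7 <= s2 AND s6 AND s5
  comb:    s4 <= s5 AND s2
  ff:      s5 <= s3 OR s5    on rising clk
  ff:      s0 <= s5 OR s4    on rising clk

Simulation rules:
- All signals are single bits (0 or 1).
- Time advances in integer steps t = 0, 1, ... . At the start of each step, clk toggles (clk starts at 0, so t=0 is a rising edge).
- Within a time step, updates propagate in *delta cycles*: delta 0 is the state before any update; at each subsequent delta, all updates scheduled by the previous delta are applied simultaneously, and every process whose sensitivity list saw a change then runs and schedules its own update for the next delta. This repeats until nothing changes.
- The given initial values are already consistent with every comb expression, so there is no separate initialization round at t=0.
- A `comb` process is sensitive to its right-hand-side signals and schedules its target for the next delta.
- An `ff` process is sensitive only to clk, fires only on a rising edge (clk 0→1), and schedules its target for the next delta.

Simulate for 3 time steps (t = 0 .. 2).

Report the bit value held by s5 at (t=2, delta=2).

1

t0.Δ0 clk=0 s4=0 s2=1 s7=0 s3=1 s6=1 s0=1 s5=0
t0.Δ1 clk=1 s4=0 s2=1 s7=0 s3=1 s6=1 s0=1 s5=0
t0.Δ2 clk=1 s4=0 s2=1 s7=0 s3=1 s6=1 s0=0 s5=1
t0.Δ3 clk=1 s4=1 s2=1 s7=1 s3=1 s6=1 s0=0 s5=1
t1.Δ0 clk=1 s4=1 s2=1 s7=1 s3=1 s6=1 s0=0 s5=1
t1.Δ1 clk=0 s4=1 s2=1 s7=1 s3=1 s6=1 s0=0 s5=1
t2.Δ0 clk=0 s4=1 s2=1 s7=1 s3=1 s6=1 s0=0 s5=1
t2.Δ1 clk=1 s4=1 s2=1 s7=1 s3=1 s6=1 s0=0 s5=1
t2.Δ2 clk=1 s4=1 s2=1 s7=1 s3=1 s6=1 s0=1 s5=1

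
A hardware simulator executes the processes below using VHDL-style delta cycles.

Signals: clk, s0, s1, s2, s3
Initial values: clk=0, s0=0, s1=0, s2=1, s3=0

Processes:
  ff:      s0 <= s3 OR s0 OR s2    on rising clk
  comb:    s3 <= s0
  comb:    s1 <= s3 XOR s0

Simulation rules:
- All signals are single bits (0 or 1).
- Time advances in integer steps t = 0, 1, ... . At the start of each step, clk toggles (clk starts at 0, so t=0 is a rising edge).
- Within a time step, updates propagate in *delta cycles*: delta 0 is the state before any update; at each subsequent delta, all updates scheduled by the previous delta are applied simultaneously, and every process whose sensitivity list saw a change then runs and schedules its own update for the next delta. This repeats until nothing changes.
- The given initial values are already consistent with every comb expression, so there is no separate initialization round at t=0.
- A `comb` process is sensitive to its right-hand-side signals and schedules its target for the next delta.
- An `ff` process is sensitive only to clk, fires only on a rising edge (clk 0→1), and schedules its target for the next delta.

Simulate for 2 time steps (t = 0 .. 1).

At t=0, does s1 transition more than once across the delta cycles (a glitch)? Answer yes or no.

yes

[bits: s0,s1,s3,clk,s2]
t=0: Δ0=00001 Δ1=00011 Δ2=10011 Δ3=11111 Δ4=10111 | 4Δ
t=1: Δ0=10111 Δ1=10101 | 1Δ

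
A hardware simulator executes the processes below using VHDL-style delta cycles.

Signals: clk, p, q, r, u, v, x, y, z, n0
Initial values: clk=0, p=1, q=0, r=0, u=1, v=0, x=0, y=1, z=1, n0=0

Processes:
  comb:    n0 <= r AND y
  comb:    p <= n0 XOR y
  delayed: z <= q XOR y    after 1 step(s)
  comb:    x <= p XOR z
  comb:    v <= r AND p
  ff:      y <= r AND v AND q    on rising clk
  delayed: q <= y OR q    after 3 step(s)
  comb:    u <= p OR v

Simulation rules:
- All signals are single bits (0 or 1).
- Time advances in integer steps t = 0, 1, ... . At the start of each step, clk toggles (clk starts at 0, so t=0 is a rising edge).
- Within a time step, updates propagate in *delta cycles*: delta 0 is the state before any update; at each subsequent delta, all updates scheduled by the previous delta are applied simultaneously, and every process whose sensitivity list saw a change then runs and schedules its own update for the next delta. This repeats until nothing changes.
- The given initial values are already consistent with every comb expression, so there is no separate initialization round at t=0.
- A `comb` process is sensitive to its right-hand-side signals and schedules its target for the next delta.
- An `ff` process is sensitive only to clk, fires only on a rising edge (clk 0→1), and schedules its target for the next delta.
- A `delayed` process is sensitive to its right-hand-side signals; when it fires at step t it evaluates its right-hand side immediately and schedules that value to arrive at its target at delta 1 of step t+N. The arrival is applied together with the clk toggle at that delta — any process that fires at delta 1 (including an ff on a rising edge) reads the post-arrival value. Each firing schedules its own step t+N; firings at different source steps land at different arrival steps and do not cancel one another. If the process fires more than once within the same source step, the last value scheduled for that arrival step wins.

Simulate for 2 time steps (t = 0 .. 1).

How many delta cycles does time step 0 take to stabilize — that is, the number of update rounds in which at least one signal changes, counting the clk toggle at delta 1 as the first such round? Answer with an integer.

4

t0.Δ0 z=1 y=1 u=1 v=0 x=0 n0=0 p=1 r=0 q=0 clk=0
t0.Δ1 z=1 y=1 u=1 v=0 x=0 n0=0 p=1 r=0 q=0 clk=1
t0.Δ2 z=1 y=0 u=1 v=0 x=0 n0=0 p=1 r=0 q=0 clk=1
t0.Δ3 z=1 y=0 u=1 v=0 x=0 n0=0 p=0 r=0 q=0 clk=1
t0.Δ4 z=1 y=0 u=0 v=0 x=1 n0=0 p=0 r=0 q=0 clk=1
t1.Δ0 z=1 y=0 u=0 v=0 x=1 n0=0 p=0 r=0 q=0 clk=1
t1.Δ1 z=0 y=0 u=0 v=0 x=1 n0=0 p=0 r=0 q=0 clk=0
t1.Δ2 z=0 y=0 u=0 v=0 x=0 n0=0 p=0 r=0 q=0 clk=0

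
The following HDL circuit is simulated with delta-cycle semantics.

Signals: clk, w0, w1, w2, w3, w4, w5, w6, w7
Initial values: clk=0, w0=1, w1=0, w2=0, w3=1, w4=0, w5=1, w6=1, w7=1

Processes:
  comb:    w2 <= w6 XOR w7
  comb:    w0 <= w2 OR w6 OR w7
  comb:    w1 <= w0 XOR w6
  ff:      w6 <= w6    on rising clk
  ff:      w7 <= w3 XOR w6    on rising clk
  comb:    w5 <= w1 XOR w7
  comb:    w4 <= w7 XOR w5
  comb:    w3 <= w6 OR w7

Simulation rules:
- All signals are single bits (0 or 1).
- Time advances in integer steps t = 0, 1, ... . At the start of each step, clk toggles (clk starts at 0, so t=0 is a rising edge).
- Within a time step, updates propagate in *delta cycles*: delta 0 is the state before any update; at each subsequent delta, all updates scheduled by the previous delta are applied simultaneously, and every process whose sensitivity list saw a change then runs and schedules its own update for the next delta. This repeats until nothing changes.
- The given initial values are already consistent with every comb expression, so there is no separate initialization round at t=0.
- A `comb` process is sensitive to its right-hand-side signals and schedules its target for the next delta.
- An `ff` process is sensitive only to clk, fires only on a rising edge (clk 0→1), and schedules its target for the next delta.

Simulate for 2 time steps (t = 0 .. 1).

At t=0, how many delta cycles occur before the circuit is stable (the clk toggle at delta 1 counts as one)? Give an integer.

4

[bits: w1,clk,w4,w5,w0,w6,w2,w3,w7]
t=0: Δ0=000111011 Δ1=010111011 Δ2=010111010 Δ3=011011110 Δ4=010011110 | 4Δ
t=1: Δ0=010011110 Δ1=000011110 | 1Δ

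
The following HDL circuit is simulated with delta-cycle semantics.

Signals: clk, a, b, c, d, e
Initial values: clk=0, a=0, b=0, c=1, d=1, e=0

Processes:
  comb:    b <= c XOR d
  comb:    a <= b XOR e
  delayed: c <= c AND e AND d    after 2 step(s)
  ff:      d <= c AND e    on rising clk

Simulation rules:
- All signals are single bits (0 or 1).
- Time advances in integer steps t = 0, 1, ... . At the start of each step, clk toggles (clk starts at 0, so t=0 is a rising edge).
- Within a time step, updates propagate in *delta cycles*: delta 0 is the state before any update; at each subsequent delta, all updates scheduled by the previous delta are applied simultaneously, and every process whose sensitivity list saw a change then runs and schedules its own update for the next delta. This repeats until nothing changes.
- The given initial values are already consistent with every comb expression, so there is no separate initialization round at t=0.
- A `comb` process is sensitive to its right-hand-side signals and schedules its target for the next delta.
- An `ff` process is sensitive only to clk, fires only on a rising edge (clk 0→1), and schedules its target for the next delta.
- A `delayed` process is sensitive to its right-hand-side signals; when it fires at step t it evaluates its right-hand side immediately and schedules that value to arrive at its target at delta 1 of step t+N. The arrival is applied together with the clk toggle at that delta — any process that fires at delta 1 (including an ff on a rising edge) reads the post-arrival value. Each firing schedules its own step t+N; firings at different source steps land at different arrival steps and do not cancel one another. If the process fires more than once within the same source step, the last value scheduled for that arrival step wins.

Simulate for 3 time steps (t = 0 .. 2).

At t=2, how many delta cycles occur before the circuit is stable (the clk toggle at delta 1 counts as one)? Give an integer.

t=0 Δ0: b=0 d=1 clk=0 e=0 a=0 c=1
  Δ1: clk:0→1
  Δ2: d:1→0
  Δ3: b:0→1
  Δ4: a:0→1
  (4Δ to stable)
t=1 Δ0: b=1 d=0 clk=1 e=0 a=1 c=1
  Δ1: clk:1→0
  (1Δ to stable)
t=2 Δ0: b=1 d=0 clk=0 e=0 a=1 c=1
  Δ1: clk:0→1, c:1→0
  Δ2: b:1→0
  Δ3: a:1→0
  (3Δ to stable)

3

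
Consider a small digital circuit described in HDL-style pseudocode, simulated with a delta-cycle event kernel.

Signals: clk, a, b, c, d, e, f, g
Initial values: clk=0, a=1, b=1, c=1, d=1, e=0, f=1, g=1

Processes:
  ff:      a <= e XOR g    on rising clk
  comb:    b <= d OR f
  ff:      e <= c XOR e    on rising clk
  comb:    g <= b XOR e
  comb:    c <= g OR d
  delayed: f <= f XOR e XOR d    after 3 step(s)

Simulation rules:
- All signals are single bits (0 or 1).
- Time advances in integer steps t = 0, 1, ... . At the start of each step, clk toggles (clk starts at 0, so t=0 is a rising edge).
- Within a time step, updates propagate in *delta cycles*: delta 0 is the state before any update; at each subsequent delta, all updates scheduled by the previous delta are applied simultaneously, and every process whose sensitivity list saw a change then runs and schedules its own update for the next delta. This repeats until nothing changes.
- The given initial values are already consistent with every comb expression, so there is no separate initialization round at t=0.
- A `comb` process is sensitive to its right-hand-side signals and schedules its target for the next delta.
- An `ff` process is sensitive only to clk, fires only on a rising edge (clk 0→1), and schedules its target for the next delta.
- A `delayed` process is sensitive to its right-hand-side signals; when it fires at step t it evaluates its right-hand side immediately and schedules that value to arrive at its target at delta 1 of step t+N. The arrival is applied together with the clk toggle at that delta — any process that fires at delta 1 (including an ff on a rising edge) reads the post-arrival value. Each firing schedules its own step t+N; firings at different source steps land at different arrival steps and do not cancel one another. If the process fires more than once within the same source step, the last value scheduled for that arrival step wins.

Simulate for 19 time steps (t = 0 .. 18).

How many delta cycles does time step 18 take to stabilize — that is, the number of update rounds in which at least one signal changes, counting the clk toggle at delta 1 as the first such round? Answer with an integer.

3

t=0 Δ0: a=1 f=1 e=0 g=1 c=1 b=1 clk=0 d=1
  Δ1: clk:0→1
  Δ2: e:0→1
  Δ3: g:1→0
  (3Δ to stable)
t=1 Δ0: a=1 f=1 e=1 g=0 c=1 b=1 clk=1 d=1
  Δ1: clk:1→0
  (1Δ to stable)
t=2 Δ0: a=1 f=1 e=1 g=0 c=1 b=1 clk=0 d=1
  Δ1: clk:0→1
  Δ2: e:1→0
  Δ3: g:0→1
  (3Δ to stable)
t=3 Δ0: a=1 f=1 e=0 g=1 c=1 b=1 clk=1 d=1
  Δ1: clk:1→0
  (1Δ to stable)
t=4 Δ0: a=1 f=1 e=0 g=1 c=1 b=1 clk=0 d=1
  Δ1: clk:0→1
  Δ2: e:0→1
  Δ3: g:1→0
  (3Δ to stable)
t=5 Δ0: a=1 f=1 e=1 g=0 c=1 b=1 clk=1 d=1
  Δ1: f:1→0, clk:1→0
  (1Δ to stable)
t=6 Δ0: a=1 f=0 e=1 g=0 c=1 b=1 clk=0 d=1
  Δ1: clk:0→1
  Δ2: e:1→0
  Δ3: g:0→1
  (3Δ to stable)
t=7 Δ0: a=1 f=0 e=0 g=1 c=1 b=1 clk=1 d=1
  Δ1: f:0→1, clk:1→0
  (1Δ to stable)
t=8 Δ0: a=1 f=1 e=0 g=1 c=1 b=1 clk=0 d=1
  Δ1: f:1→0, clk:0→1
  Δ2: e:0→1
  Δ3: g:1→0
  (3Δ to stable)
t=9 Δ0: a=1 f=0 e=1 g=0 c=1 b=1 clk=1 d=1
  Δ1: f:0→1, clk:1→0
  (1Δ to stable)
t=10 Δ0: a=1 f=1 e=1 g=0 c=1 b=1 clk=0 d=1
  Δ1: f:1→0, clk:0→1
  Δ2: e:1→0
  Δ3: g:0→1
  (3Δ to stable)
t=11 Δ0: a=1 f=0 e=0 g=1 c=1 b=1 clk=1 d=1
  Δ1: clk:1→0
  (1Δ to stable)
t=12 Δ0: a=1 f=0 e=0 g=1 c=1 b=1 clk=0 d=1
  Δ1: f:0→1, clk:0→1
  Δ2: e:0→1
  Δ3: g:1→0
  (3Δ to stable)
t=13 Δ0: a=1 f=1 e=1 g=0 c=1 b=1 clk=1 d=1
  Δ1: clk:1→0
  (1Δ to stable)
t=14 Δ0: a=1 f=1 e=1 g=0 c=1 b=1 clk=0 d=1
  Δ1: clk:0→1
  Δ2: e:1→0
  Δ3: g:0→1
  (3Δ to stable)
t=15 Δ0: a=1 f=1 e=0 g=1 c=1 b=1 clk=1 d=1
  Δ1: clk:1→0
  (1Δ to stable)
t=16 Δ0: a=1 f=1 e=0 g=1 c=1 b=1 clk=0 d=1
  Δ1: clk:0→1
  Δ2: e:0→1
  Δ3: g:1→0
  (3Δ to stable)
t=17 Δ0: a=1 f=1 e=1 g=0 c=1 b=1 clk=1 d=1
  Δ1: f:1→0, clk:1→0
  (1Δ to stable)
t=18 Δ0: a=1 f=0 e=1 g=0 c=1 b=1 clk=0 d=1
  Δ1: clk:0→1
  Δ2: e:1→0
  Δ3: g:0→1
  (3Δ to stable)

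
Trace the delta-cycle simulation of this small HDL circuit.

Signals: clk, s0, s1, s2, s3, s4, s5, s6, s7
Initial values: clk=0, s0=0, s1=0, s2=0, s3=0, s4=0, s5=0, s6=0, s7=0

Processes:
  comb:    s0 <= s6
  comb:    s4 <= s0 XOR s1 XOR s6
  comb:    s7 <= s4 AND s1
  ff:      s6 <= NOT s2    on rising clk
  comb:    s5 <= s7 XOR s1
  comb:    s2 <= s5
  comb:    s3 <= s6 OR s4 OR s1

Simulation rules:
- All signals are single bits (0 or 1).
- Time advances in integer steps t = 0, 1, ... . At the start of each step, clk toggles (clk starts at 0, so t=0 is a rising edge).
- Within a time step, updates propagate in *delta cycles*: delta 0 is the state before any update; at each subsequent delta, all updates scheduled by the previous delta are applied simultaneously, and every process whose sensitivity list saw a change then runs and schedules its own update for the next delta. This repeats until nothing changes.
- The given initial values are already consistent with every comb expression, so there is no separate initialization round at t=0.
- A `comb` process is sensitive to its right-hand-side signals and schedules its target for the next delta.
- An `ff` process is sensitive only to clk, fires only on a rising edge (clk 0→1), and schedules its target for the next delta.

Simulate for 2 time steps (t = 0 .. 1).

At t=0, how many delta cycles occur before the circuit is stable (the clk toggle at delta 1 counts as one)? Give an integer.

4

t=0 Δ0: s4=0 s0=0 clk=0 s2=0 s5=0 s1=0 s3=0 s6=0 s7=0
  Δ1: clk:0→1
  Δ2: s6:0→1
  Δ3: s4:0→1, s0:0→1, s3:0→1
  Δ4: s4:1→0
  (4Δ to stable)
t=1 Δ0: s4=0 s0=1 clk=1 s2=0 s5=0 s1=0 s3=1 s6=1 s7=0
  Δ1: clk:1→0
  (1Δ to stable)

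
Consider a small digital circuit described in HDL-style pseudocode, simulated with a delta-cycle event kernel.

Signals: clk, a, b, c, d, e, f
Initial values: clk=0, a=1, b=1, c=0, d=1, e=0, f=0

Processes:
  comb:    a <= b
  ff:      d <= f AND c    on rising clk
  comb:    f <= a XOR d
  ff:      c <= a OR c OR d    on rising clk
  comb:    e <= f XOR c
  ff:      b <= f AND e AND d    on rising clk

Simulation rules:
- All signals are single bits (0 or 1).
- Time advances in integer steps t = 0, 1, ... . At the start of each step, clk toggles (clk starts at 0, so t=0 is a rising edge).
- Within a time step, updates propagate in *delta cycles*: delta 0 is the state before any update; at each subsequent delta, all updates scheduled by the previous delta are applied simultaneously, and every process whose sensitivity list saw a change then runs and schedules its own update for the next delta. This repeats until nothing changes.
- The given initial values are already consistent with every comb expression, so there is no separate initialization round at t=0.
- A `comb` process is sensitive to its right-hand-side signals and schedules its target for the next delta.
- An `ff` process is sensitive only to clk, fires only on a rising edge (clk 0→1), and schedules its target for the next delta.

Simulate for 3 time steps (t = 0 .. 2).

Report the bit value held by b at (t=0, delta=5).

0

t0.Δ0 f=0 clk=0 c=0 e=0 b=1 d=1 a=1
t0.Δ1 f=0 clk=1 c=0 e=0 b=1 d=1 a=1
t0.Δ2 f=0 clk=1 c=1 e=0 b=0 d=0 a=1
t0.Δ3 f=1 clk=1 c=1 e=1 b=0 d=0 a=0
t0.Δ4 f=0 clk=1 c=1 e=0 b=0 d=0 a=0
t0.Δ5 f=0 clk=1 c=1 e=1 b=0 d=0 a=0
t1.Δ0 f=0 clk=1 c=1 e=1 b=0 d=0 a=0
t1.Δ1 f=0 clk=0 c=1 e=1 b=0 d=0 a=0
t2.Δ0 f=0 clk=0 c=1 e=1 b=0 d=0 a=0
t2.Δ1 f=0 clk=1 c=1 e=1 b=0 d=0 a=0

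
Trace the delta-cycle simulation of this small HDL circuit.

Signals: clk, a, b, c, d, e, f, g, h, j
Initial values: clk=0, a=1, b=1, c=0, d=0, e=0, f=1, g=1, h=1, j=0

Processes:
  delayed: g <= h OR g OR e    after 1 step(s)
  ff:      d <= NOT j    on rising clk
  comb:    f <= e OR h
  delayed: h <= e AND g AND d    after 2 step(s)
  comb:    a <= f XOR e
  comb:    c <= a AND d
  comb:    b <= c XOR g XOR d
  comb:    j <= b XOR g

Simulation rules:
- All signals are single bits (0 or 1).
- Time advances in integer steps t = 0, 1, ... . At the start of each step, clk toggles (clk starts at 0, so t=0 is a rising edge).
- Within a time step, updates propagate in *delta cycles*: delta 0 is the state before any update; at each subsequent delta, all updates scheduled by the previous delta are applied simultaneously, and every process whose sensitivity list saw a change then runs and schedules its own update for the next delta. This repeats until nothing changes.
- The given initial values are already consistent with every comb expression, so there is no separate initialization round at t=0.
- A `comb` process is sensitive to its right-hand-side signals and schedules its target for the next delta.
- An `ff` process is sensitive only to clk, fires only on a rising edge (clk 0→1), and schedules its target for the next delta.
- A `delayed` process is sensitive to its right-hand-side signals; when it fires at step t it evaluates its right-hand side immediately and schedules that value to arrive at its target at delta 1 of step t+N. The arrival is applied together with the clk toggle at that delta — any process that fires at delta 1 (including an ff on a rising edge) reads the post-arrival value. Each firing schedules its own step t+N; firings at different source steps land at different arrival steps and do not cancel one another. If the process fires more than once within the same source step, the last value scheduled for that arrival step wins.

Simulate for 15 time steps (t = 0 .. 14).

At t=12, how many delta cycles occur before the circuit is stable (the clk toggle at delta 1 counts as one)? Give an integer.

4

t0.Δ0 j=0 b=1 e=0 h=1 f=1 g=1 clk=0 c=0 a=1 d=0
t0.Δ1 j=0 b=1 e=0 h=1 f=1 g=1 clk=1 c=0 a=1 d=0
t0.Δ2 j=0 b=1 e=0 h=1 f=1 g=1 clk=1 c=0 a=1 d=1
t0.Δ3 j=0 b=0 e=0 h=1 f=1 g=1 clk=1 c=1 a=1 d=1
t0.Δ4 j=1 b=1 e=0 h=1 f=1 g=1 clk=1 c=1 a=1 d=1
t0.Δ5 j=0 b=1 e=0 h=1 f=1 g=1 clk=1 c=1 a=1 d=1
t1.Δ0 j=0 b=1 e=0 h=1 f=1 g=1 clk=1 c=1 a=1 d=1
t1.Δ1 j=0 b=1 e=0 h=1 f=1 g=1 clk=0 c=1 a=1 d=1
t2.Δ0 j=0 b=1 e=0 h=1 f=1 g=1 clk=0 c=1 a=1 d=1
t2.Δ1 j=0 b=1 e=0 h=0 f=1 g=1 clk=1 c=1 a=1 d=1
t2.Δ2 j=0 b=1 e=0 h=0 f=0 g=1 clk=1 c=1 a=1 d=1
t2.Δ3 j=0 b=1 e=0 h=0 f=0 g=1 clk=1 c=1 a=0 d=1
t2.Δ4 j=0 b=1 e=0 h=0 f=0 g=1 clk=1 c=0 a=0 d=1
t2.Δ5 j=0 b=0 e=0 h=0 f=0 g=1 clk=1 c=0 a=0 d=1
t2.Δ6 j=1 b=0 e=0 h=0 f=0 g=1 clk=1 c=0 a=0 d=1
t3.Δ0 j=1 b=0 e=0 h=0 f=0 g=1 clk=1 c=0 a=0 d=1
t3.Δ1 j=1 b=0 e=0 h=0 f=0 g=1 clk=0 c=0 a=0 d=1
t4.Δ0 j=1 b=0 e=0 h=0 f=0 g=1 clk=0 c=0 a=0 d=1
t4.Δ1 j=1 b=0 e=0 h=0 f=0 g=1 clk=1 c=0 a=0 d=1
t4.Δ2 j=1 b=0 e=0 h=0 f=0 g=1 clk=1 c=0 a=0 d=0
t4.Δ3 j=1 b=1 e=0 h=0 f=0 g=1 clk=1 c=0 a=0 d=0
t4.Δ4 j=0 b=1 e=0 h=0 f=0 g=1 clk=1 c=0 a=0 d=0
t5.Δ0 j=0 b=1 e=0 h=0 f=0 g=1 clk=1 c=0 a=0 d=0
t5.Δ1 j=0 b=1 e=0 h=0 f=0 g=1 clk=0 c=0 a=0 d=0
t6.Δ0 j=0 b=1 e=0 h=0 f=0 g=1 clk=0 c=0 a=0 d=0
t6.Δ1 j=0 b=1 e=0 h=0 f=0 g=1 clk=1 c=0 a=0 d=0
t6.Δ2 j=0 b=1 e=0 h=0 f=0 g=1 clk=1 c=0 a=0 d=1
t6.Δ3 j=0 b=0 e=0 h=0 f=0 g=1 clk=1 c=0 a=0 d=1
t6.Δ4 j=1 b=0 e=0 h=0 f=0 g=1 clk=1 c=0 a=0 d=1
t7.Δ0 j=1 b=0 e=0 h=0 f=0 g=1 clk=1 c=0 a=0 d=1
t7.Δ1 j=1 b=0 e=0 h=0 f=0 g=1 clk=0 c=0 a=0 d=1
t8.Δ0 j=1 b=0 e=0 h=0 f=0 g=1 clk=0 c=0 a=0 d=1
t8.Δ1 j=1 b=0 e=0 h=0 f=0 g=1 clk=1 c=0 a=0 d=1
t8.Δ2 j=1 b=0 e=0 h=0 f=0 g=1 clk=1 c=0 a=0 d=0
t8.Δ3 j=1 b=1 e=0 h=0 f=0 g=1 clk=1 c=0 a=0 d=0
t8.Δ4 j=0 b=1 e=0 h=0 f=0 g=1 clk=1 c=0 a=0 d=0
t9.Δ0 j=0 b=1 e=0 h=0 f=0 g=1 clk=1 c=0 a=0 d=0
t9.Δ1 j=0 b=1 e=0 h=0 f=0 g=1 clk=0 c=0 a=0 d=0
t10.Δ0 j=0 b=1 e=0 h=0 f=0 g=1 clk=0 c=0 a=0 d=0
t10.Δ1 j=0 b=1 e=0 h=0 f=0 g=1 clk=1 c=0 a=0 d=0
t10.Δ2 j=0 b=1 e=0 h=0 f=0 g=1 clk=1 c=0 a=0 d=1
t10.Δ3 j=0 b=0 e=0 h=0 f=0 g=1 clk=1 c=0 a=0 d=1
t10.Δ4 j=1 b=0 e=0 h=0 f=0 g=1 clk=1 c=0 a=0 d=1
t11.Δ0 j=1 b=0 e=0 h=0 f=0 g=1 clk=1 c=0 a=0 d=1
t11.Δ1 j=1 b=0 e=0 h=0 f=0 g=1 clk=0 c=0 a=0 d=1
t12.Δ0 j=1 b=0 e=0 h=0 f=0 g=1 clk=0 c=0 a=0 d=1
t12.Δ1 j=1 b=0 e=0 h=0 f=0 g=1 clk=1 c=0 a=0 d=1
t12.Δ2 j=1 b=0 e=0 h=0 f=0 g=1 clk=1 c=0 a=0 d=0
t12.Δ3 j=1 b=1 e=0 h=0 f=0 g=1 clk=1 c=0 a=0 d=0
t12.Δ4 j=0 b=1 e=0 h=0 f=0 g=1 clk=1 c=0 a=0 d=0
t13.Δ0 j=0 b=1 e=0 h=0 f=0 g=1 clk=1 c=0 a=0 d=0
t13.Δ1 j=0 b=1 e=0 h=0 f=0 g=1 clk=0 c=0 a=0 d=0
t14.Δ0 j=0 b=1 e=0 h=0 f=0 g=1 clk=0 c=0 a=0 d=0
t14.Δ1 j=0 b=1 e=0 h=0 f=0 g=1 clk=1 c=0 a=0 d=0
t14.Δ2 j=0 b=1 e=0 h=0 f=0 g=1 clk=1 c=0 a=0 d=1
t14.Δ3 j=0 b=0 e=0 h=0 f=0 g=1 clk=1 c=0 a=0 d=1
t14.Δ4 j=1 b=0 e=0 h=0 f=0 g=1 clk=1 c=0 a=0 d=1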